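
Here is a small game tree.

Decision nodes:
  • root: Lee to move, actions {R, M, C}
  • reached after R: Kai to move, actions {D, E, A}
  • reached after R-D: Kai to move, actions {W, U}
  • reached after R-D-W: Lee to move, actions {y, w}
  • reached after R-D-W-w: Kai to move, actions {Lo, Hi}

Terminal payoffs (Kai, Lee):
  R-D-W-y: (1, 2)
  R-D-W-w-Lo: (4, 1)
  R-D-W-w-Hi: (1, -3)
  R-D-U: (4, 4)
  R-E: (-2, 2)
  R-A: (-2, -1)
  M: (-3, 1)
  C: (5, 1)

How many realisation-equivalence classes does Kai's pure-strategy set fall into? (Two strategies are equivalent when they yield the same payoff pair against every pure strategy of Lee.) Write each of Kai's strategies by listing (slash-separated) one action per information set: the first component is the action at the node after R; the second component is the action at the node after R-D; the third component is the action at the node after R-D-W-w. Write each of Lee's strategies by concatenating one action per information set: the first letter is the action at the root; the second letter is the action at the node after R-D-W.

5

Kai has 12 pure strategies: D/W/Lo, D/W/Hi, D/U/Lo, D/U/Hi, E/W/Lo, E/W/Hi, E/U/Lo, E/U/Hi, A/W/Lo, A/W/Hi, A/U/Lo, A/U/Hi. Columns: Ry, Rw, My, Mw, Cy, Cw.
{D/W/Lo} → row (1,2) (4,1) (-3,1) (-3,1) (5,1) (5,1)
{D/W/Hi} → row (1,2) (1,-3) (-3,1) (-3,1) (5,1) (5,1)
{D/U/Lo, D/U/Hi} → row (4,4) (4,4) (-3,1) (-3,1) (5,1) (5,1)
{E/W/Lo, E/W/Hi, E/U/Lo, E/U/Hi} → row (-2,2) (-2,2) (-3,1) (-3,1) (5,1) (5,1)
{A/W/Lo, A/W/Hi, A/U/Lo, A/U/Hi} → row (-2,-1) (-2,-1) (-3,1) (-3,1) (5,1) (5,1)
That's 5 distinct rows out of 12 strategies.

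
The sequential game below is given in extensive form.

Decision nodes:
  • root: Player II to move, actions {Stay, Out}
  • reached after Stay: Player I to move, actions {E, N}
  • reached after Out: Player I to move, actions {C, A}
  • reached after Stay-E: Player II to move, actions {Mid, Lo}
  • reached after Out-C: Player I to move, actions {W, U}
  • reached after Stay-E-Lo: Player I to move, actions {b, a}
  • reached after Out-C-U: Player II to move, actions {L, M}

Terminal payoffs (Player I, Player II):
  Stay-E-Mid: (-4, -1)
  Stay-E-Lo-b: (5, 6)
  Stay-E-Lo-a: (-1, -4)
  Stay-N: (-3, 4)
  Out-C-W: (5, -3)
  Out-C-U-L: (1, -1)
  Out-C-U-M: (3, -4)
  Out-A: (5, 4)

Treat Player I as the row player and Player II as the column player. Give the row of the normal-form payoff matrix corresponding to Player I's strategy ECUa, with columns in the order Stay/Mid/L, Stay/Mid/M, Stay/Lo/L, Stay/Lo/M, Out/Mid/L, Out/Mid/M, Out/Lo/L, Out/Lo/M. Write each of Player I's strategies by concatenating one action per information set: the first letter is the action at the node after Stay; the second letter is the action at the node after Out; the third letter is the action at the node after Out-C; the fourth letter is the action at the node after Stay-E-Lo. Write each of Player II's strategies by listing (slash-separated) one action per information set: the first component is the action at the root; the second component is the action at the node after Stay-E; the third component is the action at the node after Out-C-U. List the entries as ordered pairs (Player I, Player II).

(-4,-1) (-4,-1) (-1,-4) (-1,-4) (1,-1) (3,-4) (1,-1) (3,-4)

vs Stay/Mid/L: Player II plays Stay → Player I plays E at [Stay] → Player II plays Mid at [Stay-E] → (-4, -1)
vs Stay/Mid/M: Player II plays Stay → Player I plays E at [Stay] → Player II plays Mid at [Stay-E] → (-4, -1)
vs Stay/Lo/L: Player II plays Stay → Player I plays E at [Stay] → Player II plays Lo at [Stay-E] → Player I plays a at [Stay-E-Lo] → (-1, -4)
vs Stay/Lo/M: Player II plays Stay → Player I plays E at [Stay] → Player II plays Lo at [Stay-E] → Player I plays a at [Stay-E-Lo] → (-1, -4)
vs Out/Mid/L: Player II plays Out → Player I plays C at [Out] → Player I plays U at [Out-C] → Player II plays L at [Out-C-U] → (1, -1)
vs Out/Mid/M: Player II plays Out → Player I plays C at [Out] → Player I plays U at [Out-C] → Player II plays M at [Out-C-U] → (3, -4)
vs Out/Lo/L: Player II plays Out → Player I plays C at [Out] → Player I plays U at [Out-C] → Player II plays L at [Out-C-U] → (1, -1)
vs Out/Lo/M: Player II plays Out → Player I plays C at [Out] → Player I plays U at [Out-C] → Player II plays M at [Out-C-U] → (3, -4)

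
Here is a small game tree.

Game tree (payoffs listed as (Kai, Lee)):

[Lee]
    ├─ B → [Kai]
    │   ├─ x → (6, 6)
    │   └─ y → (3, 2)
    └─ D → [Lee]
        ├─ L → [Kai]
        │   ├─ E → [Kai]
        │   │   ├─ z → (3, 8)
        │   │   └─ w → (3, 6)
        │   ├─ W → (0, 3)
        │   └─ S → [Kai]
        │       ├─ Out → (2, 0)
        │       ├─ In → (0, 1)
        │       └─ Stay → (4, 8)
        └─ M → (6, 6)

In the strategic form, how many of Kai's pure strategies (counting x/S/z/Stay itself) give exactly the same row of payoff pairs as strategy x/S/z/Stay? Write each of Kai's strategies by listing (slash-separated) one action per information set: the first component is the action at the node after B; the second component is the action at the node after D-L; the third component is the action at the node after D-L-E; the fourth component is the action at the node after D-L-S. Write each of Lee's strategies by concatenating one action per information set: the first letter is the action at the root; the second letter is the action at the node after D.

Row for x/S/z/Stay (columns BL, BM, DL, DM): (6,6) (6,6) (4,8) (6,6).
Under x/S/z/Stay, Kai's choice at the node after D-L-E can never be reached regardless of what Lee does, so varying those choices leaves every outcome unchanged.
Holding the reachable choices fixed and varying the unreachable one freely already gives 2 equivalent strategies.
No other strategy reproduces this row, so those 2 are the full class: x/S/z/Stay, x/S/w/Stay.

2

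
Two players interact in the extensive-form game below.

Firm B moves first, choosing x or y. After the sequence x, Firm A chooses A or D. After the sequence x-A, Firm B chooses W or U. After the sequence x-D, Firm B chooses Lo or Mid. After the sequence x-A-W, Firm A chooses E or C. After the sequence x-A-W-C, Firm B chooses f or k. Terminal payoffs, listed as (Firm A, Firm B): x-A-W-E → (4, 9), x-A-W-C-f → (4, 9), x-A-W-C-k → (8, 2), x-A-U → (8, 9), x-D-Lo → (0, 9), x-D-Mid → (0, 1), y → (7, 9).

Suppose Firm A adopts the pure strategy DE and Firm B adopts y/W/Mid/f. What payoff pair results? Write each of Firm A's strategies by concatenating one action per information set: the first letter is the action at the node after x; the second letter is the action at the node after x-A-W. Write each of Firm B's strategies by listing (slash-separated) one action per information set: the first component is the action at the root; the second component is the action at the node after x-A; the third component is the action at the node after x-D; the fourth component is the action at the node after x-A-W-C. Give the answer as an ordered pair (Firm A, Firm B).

(7, 9)

Trace the play path from the root:
  Firm B plays y
→ terminal payoff (7, 9).
(Firm A's choice at the node after x is never reached on this path, so it doesn't affect the outcome.)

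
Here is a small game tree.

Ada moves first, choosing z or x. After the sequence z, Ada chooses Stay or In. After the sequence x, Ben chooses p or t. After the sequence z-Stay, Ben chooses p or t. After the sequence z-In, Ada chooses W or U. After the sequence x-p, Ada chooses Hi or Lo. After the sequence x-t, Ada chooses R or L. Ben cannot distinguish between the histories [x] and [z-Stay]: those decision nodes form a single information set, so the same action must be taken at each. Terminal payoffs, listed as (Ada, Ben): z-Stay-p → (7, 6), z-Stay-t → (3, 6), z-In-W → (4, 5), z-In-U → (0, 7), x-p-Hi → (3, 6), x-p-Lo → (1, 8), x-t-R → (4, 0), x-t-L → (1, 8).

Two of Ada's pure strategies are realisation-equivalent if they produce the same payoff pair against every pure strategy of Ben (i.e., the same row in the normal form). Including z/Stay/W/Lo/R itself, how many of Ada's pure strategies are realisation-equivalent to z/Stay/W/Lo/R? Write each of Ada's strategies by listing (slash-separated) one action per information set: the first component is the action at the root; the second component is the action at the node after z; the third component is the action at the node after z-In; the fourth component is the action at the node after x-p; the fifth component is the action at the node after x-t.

Row for z/Stay/W/Lo/R (columns p, t): (7,6) (3,6).
Under z/Stay/W/Lo/R, Ada's choice at the node after z-In and at the node after x-p and at the node after x-t can never be reached regardless of what Ben does, so varying those choices leaves every outcome unchanged.
Holding the reachable choices fixed and varying the unreachable ones freely already gives 2 × 2 × 2 = 8 equivalent strategies.
No other strategy reproduces this row, so those 8 are the full class: z/Stay/W/Hi/R, z/Stay/W/Hi/L, z/Stay/W/Lo/R, z/Stay/W/Lo/L, z/Stay/U/Hi/R, z/Stay/U/Hi/L, z/Stay/U/Lo/R, z/Stay/U/Lo/L.

8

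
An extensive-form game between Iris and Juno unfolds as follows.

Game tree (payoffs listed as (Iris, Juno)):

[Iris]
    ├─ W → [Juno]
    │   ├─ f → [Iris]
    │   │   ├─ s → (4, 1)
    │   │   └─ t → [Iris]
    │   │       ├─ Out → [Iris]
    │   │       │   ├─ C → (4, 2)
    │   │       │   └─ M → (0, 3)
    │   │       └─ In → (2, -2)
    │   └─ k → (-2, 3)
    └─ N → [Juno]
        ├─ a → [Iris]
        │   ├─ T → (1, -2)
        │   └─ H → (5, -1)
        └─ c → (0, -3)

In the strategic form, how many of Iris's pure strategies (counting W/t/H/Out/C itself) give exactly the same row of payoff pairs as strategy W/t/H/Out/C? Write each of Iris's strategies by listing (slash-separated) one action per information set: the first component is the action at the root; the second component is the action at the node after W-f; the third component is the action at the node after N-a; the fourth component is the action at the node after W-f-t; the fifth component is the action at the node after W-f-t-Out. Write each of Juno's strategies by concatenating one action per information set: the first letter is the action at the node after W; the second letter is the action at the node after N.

Row for W/t/H/Out/C (columns fa, fc, ka, kc): (4,2) (4,2) (-2,3) (-2,3).
Under W/t/H/Out/C, Iris's choice at the node after N-a can never be reached regardless of what Juno does, so varying those choices leaves every outcome unchanged.
Holding the reachable choices fixed and varying the unreachable one freely already gives 2 equivalent strategies.
No other strategy reproduces this row, so those 2 are the full class: W/t/T/Out/C, W/t/H/Out/C.

2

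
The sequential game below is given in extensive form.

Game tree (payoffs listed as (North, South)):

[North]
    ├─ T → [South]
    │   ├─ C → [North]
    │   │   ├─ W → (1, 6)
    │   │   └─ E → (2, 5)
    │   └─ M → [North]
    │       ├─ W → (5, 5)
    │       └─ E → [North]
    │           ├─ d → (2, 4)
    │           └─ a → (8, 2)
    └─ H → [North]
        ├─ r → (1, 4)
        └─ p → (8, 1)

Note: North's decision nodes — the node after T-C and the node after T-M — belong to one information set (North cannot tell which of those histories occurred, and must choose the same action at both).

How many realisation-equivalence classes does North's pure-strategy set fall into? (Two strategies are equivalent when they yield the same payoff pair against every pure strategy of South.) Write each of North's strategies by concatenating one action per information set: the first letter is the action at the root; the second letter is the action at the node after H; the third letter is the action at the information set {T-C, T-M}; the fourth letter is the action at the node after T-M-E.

North has 16 pure strategies: TrWd, TrWa, TrEd, TrEa, TpWd, TpWa, TpEd, TpEa, HrWd, HrWa, HrEd, HrEa, HpWd, HpWa, HpEd, HpEa. Columns: C, M.
{TrWd, TrWa, TpWd, TpWa} → row (1,6) (5,5)
{TrEd, TpEd} → row (2,5) (2,4)
{TrEa, TpEa} → row (2,5) (8,2)
{HrWd, HrWa, HrEd, HrEa} → row (1,4) (1,4)
{HpWd, HpWa, HpEd, HpEa} → row (8,1) (8,1)
That's 5 distinct rows out of 16 strategies.

5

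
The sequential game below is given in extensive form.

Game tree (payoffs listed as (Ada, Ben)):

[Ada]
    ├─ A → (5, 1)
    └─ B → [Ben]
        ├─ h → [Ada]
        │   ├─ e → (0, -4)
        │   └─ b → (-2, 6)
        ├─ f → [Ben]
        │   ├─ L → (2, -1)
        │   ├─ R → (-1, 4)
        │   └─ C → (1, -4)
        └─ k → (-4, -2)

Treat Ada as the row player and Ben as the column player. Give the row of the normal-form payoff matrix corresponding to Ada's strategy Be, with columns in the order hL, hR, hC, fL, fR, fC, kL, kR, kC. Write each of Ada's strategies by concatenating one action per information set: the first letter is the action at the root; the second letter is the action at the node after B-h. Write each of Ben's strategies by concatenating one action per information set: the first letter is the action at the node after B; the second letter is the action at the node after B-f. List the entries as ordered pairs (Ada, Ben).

vs hL: Ada plays B → Ben plays h at [B] → Ada plays e at [B-h] → (0, -4)
vs hR: Ada plays B → Ben plays h at [B] → Ada plays e at [B-h] → (0, -4)
vs hC: Ada plays B → Ben plays h at [B] → Ada plays e at [B-h] → (0, -4)
vs fL: Ada plays B → Ben plays f at [B] → Ben plays L at [B-f] → (2, -1)
vs fR: Ada plays B → Ben plays f at [B] → Ben plays R at [B-f] → (-1, 4)
vs fC: Ada plays B → Ben plays f at [B] → Ben plays C at [B-f] → (1, -4)
vs kL: Ada plays B → Ben plays k at [B] → (-4, -2)
vs kR: Ada plays B → Ben plays k at [B] → (-4, -2)
vs kC: Ada plays B → Ben plays k at [B] → (-4, -2)

(0,-4) (0,-4) (0,-4) (2,-1) (-1,4) (1,-4) (-4,-2) (-4,-2) (-4,-2)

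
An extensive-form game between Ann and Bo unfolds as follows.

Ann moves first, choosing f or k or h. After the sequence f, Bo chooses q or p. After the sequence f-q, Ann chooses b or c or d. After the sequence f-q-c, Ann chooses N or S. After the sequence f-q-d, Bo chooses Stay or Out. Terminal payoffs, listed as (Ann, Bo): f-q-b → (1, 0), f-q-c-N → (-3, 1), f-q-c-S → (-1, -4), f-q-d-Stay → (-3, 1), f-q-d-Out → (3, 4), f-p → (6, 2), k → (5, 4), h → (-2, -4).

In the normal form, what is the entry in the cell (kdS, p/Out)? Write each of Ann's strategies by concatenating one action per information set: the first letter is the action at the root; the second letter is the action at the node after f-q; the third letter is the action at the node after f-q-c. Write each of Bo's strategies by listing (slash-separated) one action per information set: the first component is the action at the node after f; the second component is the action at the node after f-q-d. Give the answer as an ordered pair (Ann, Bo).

Trace the play path from the root:
  Ann plays k
→ terminal payoff (5, 4).
(Ann's choice at the node after f-q is never reached on this path, so it doesn't affect the outcome.)

(5, 4)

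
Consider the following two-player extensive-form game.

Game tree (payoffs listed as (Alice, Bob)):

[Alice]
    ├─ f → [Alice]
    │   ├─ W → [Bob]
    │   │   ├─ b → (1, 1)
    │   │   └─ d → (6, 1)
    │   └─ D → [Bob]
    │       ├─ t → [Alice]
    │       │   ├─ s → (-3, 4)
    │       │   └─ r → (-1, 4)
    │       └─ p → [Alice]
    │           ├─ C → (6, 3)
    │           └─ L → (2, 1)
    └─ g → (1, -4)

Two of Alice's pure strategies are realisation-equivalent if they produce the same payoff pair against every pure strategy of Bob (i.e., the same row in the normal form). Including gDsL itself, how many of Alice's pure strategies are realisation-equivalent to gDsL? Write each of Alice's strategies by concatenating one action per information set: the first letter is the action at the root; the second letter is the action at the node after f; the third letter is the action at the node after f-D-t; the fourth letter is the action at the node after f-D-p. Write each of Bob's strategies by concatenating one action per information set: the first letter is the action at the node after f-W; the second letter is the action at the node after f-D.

Row for gDsL (columns bt, bp, dt, dp): (1,-4) (1,-4) (1,-4) (1,-4).
Under gDsL, Alice's choice at the node after f and at the node after f-D-t and at the node after f-D-p can never be reached regardless of what Bob does, so varying those choices leaves every outcome unchanged.
Holding the reachable choices fixed and varying the unreachable ones freely already gives 2 × 2 × 2 = 8 equivalent strategies.
No other strategy reproduces this row, so those 8 are the full class: gWsC, gWsL, gWrC, gWrL, gDsC, gDsL, gDrC, gDrL.

8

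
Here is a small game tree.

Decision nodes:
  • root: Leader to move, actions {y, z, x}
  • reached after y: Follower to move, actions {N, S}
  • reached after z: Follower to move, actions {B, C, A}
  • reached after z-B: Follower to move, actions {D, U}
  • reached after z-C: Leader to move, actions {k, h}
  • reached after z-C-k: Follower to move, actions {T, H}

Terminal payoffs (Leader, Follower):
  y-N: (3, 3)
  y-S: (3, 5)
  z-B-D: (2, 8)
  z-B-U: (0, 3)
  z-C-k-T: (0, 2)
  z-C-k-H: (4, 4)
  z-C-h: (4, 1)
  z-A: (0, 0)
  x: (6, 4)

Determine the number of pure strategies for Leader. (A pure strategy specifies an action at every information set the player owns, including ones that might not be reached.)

Leader owns the root with actions {y, z, x} — three choices.
Leader owns the node after z-C with actions {k, h} — two choices.
A pure strategy fixes one action at each information set independently, so the count is the product 3 × 2 = 6.
(For reference, Follower has 24 pure strategies, giving a 6×24 normal-form matrix.)

6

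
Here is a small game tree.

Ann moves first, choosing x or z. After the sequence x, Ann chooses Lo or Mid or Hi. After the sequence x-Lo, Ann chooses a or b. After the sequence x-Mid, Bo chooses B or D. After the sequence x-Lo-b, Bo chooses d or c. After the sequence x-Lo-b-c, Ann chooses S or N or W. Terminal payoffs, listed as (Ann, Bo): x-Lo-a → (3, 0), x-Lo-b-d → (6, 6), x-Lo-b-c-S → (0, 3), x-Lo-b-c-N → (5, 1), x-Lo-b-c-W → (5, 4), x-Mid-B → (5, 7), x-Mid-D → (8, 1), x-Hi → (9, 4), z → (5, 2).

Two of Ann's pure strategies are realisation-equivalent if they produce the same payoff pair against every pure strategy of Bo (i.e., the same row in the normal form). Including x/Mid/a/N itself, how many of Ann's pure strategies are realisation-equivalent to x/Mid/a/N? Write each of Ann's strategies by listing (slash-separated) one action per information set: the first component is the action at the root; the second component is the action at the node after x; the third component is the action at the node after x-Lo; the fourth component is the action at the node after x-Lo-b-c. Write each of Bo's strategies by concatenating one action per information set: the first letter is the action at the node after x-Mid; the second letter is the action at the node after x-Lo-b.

6

Row for x/Mid/a/N (columns Bd, Bc, Dd, Dc): (5,7) (5,7) (8,1) (8,1).
Under x/Mid/a/N, Ann's choice at the node after x-Lo and at the node after x-Lo-b-c can never be reached regardless of what Bo does, so varying those choices leaves every outcome unchanged.
Holding the reachable choices fixed and varying the unreachable ones freely already gives 2 × 3 = 6 equivalent strategies.
No other strategy reproduces this row, so those 6 are the full class: x/Mid/a/S, x/Mid/a/N, x/Mid/a/W, x/Mid/b/S, x/Mid/b/N, x/Mid/b/W.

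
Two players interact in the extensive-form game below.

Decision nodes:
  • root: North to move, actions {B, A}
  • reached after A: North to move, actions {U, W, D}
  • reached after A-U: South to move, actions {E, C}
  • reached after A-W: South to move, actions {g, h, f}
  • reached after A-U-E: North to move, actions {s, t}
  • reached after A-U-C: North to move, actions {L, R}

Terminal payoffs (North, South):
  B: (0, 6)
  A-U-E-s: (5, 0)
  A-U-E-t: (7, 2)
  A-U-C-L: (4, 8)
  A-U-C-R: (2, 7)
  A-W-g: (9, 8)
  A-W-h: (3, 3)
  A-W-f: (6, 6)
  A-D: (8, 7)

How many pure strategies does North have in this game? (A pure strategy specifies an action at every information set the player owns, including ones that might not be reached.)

North owns the root with actions {B, A} — two choices.
North owns the node after A with actions {U, W, D} — three choices.
North owns the node after A-U-E with actions {s, t} — two choices.
North owns the node after A-U-C with actions {L, R} — two choices.
A pure strategy fixes one action at each information set independently, so the count is the product 2 × 3 × 2 × 2 = 24.
(For reference, South has 6 pure strategies, giving a 24×6 normal-form matrix.)

24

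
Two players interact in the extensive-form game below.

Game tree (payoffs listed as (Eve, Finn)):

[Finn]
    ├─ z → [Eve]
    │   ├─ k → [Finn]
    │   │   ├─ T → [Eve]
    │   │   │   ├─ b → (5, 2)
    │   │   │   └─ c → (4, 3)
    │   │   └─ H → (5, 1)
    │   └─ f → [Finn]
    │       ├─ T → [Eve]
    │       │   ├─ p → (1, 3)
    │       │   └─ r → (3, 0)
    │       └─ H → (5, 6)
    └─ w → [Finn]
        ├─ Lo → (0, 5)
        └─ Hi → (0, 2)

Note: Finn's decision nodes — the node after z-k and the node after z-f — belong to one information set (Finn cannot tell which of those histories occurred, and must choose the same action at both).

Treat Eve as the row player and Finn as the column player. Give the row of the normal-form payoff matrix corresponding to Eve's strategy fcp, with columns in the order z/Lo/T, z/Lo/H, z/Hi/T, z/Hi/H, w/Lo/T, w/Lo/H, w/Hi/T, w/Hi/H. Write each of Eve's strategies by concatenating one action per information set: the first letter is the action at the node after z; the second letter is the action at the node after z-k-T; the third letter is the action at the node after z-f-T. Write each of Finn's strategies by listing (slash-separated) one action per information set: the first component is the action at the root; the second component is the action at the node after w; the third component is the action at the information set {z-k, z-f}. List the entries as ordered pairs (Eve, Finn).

(1,3) (5,6) (1,3) (5,6) (0,5) (0,5) (0,2) (0,2)

vs z/Lo/T: Finn plays z → Eve plays f at [z] → Finn plays T at [z-f] → Eve plays p at [z-f-T] → (1, 3)
vs z/Lo/H: Finn plays z → Eve plays f at [z] → Finn plays H at [z-f] → (5, 6)
vs z/Hi/T: Finn plays z → Eve plays f at [z] → Finn plays T at [z-f] → Eve plays p at [z-f-T] → (1, 3)
vs z/Hi/H: Finn plays z → Eve plays f at [z] → Finn plays H at [z-f] → (5, 6)
vs w/Lo/T: Finn plays w → Finn plays Lo at [w] → (0, 5)
vs w/Lo/H: Finn plays w → Finn plays Lo at [w] → (0, 5)
vs w/Hi/T: Finn plays w → Finn plays Hi at [w] → (0, 2)
vs w/Hi/H: Finn plays w → Finn plays Hi at [w] → (0, 2)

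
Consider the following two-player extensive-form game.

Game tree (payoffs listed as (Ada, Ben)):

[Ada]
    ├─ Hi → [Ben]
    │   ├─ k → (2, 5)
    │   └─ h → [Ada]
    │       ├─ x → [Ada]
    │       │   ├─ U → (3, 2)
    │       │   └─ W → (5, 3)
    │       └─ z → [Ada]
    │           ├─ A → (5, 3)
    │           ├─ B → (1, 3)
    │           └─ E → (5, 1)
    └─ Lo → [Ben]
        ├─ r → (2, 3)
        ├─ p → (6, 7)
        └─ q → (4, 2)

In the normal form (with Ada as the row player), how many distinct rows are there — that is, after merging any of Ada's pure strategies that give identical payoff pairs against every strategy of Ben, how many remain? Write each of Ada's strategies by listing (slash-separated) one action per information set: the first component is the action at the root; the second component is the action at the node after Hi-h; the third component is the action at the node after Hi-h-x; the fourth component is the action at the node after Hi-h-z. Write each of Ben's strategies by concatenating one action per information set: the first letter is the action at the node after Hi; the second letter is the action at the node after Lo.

5

Ada has 24 pure strategies: Hi/x/U/A, Hi/x/U/B, Hi/x/U/E, Hi/x/W/A, Hi/x/W/B, Hi/x/W/E, Hi/z/U/A, Hi/z/U/B, Hi/z/U/E, Hi/z/W/A, Hi/z/W/B, Hi/z/W/E, Lo/x/U/A, Lo/x/U/B, Lo/x/U/E, Lo/x/W/A, Lo/x/W/B, Lo/x/W/E, Lo/z/U/A, Lo/z/U/B, Lo/z/U/E, Lo/z/W/A, Lo/z/W/B, Lo/z/W/E. Columns: kr, kp, kq, hr, hp, hq.
{Hi/x/U/A, Hi/x/U/B, Hi/x/U/E} → row (2,5) (2,5) (2,5) (3,2) (3,2) (3,2)
{Hi/x/W/A, Hi/x/W/B, Hi/x/W/E, Hi/z/U/A, Hi/z/W/A} → row (2,5) (2,5) (2,5) (5,3) (5,3) (5,3)
{Hi/z/U/B, Hi/z/W/B} → row (2,5) (2,5) (2,5) (1,3) (1,3) (1,3)
{Hi/z/U/E, Hi/z/W/E} → row (2,5) (2,5) (2,5) (5,1) (5,1) (5,1)
{Lo/x/U/A, Lo/x/U/B, Lo/x/U/E, Lo/x/W/A, Lo/x/W/B, Lo/x/W/E, Lo/z/U/A, Lo/z/U/B, Lo/z/U/E, Lo/z/W/A, Lo/z/W/B, Lo/z/W/E} → row (2,3) (6,7) (4,2) (2,3) (6,7) (4,2)
That's 5 distinct rows out of 24 strategies.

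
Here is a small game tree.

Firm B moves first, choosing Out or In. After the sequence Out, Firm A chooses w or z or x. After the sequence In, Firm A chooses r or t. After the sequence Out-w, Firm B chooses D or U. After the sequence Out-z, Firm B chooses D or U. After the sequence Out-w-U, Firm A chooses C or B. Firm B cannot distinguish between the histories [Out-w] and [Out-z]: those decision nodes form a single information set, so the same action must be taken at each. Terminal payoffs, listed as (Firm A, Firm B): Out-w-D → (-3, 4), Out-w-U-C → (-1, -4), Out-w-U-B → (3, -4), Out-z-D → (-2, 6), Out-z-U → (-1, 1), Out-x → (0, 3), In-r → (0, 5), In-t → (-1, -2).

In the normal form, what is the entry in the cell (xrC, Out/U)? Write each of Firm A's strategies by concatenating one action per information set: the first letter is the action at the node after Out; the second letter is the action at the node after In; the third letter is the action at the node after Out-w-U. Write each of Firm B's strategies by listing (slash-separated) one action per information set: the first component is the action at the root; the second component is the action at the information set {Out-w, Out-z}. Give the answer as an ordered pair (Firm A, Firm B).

Trace the play path from the root:
  Firm B plays Out
  Firm A plays x at [Out]
→ terminal payoff (0, 3).
(Firm A's choice at the node after In is never reached on this path, so it doesn't affect the outcome.)

(0, 3)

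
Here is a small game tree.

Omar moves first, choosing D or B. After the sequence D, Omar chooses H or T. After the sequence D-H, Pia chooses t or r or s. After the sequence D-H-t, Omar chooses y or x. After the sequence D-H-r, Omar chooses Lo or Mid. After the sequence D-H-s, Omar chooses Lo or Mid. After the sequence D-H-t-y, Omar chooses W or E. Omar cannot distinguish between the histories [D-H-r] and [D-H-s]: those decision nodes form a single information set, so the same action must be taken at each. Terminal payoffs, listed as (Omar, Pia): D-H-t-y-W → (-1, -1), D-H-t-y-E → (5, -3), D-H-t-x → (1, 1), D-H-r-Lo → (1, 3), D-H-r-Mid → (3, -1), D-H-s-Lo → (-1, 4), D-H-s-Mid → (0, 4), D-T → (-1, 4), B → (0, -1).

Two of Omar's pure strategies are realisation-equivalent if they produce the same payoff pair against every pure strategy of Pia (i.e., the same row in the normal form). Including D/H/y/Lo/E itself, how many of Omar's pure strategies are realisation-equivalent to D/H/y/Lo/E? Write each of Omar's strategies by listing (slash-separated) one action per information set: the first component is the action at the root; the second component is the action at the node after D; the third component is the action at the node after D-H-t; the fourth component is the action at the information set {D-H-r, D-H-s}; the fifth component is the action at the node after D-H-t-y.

1

Row for D/H/y/Lo/E (columns t, r, s): (5,-3) (1,3) (-1,4).
Every one of Omar's information sets is on the play path for some reply by Pia when Omar follows D/H/y/Lo/E.
Changing the action at any of them therefore changes at least one column, so only D/H/y/Lo/E itself gives this row.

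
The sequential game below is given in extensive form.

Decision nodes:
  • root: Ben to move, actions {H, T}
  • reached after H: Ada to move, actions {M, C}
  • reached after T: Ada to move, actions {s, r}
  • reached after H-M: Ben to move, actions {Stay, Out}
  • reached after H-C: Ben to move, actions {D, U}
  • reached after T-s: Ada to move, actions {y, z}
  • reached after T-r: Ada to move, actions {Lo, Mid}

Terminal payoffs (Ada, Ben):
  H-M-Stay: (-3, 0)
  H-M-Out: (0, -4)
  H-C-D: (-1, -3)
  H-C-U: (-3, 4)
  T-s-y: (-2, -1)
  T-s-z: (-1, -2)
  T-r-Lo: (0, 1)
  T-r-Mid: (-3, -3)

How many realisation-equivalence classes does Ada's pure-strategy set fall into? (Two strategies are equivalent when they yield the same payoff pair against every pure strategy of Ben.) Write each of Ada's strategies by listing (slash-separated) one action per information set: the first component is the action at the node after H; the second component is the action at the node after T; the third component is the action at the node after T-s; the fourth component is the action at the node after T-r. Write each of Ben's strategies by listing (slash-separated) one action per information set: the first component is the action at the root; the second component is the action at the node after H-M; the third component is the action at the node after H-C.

Ada has 16 pure strategies: M/s/y/Lo, M/s/y/Mid, M/s/z/Lo, M/s/z/Mid, M/r/y/Lo, M/r/y/Mid, M/r/z/Lo, M/r/z/Mid, C/s/y/Lo, C/s/y/Mid, C/s/z/Lo, C/s/z/Mid, C/r/y/Lo, C/r/y/Mid, C/r/z/Lo, C/r/z/Mid. Columns: H/Stay/D, H/Stay/U, H/Out/D, H/Out/U, T/Stay/D, T/Stay/U, T/Out/D, T/Out/U.
{M/s/y/Lo, M/s/y/Mid} → row (-3,0) (-3,0) (0,-4) (0,-4) (-2,-1) (-2,-1) (-2,-1) (-2,-1)
{M/s/z/Lo, M/s/z/Mid} → row (-3,0) (-3,0) (0,-4) (0,-4) (-1,-2) (-1,-2) (-1,-2) (-1,-2)
{M/r/y/Lo, M/r/z/Lo} → row (-3,0) (-3,0) (0,-4) (0,-4) (0,1) (0,1) (0,1) (0,1)
{M/r/y/Mid, M/r/z/Mid} → row (-3,0) (-3,0) (0,-4) (0,-4) (-3,-3) (-3,-3) (-3,-3) (-3,-3)
{C/s/y/Lo, C/s/y/Mid} → row (-1,-3) (-3,4) (-1,-3) (-3,4) (-2,-1) (-2,-1) (-2,-1) (-2,-1)
{C/s/z/Lo, C/s/z/Mid} → row (-1,-3) (-3,4) (-1,-3) (-3,4) (-1,-2) (-1,-2) (-1,-2) (-1,-2)
{C/r/y/Lo, C/r/z/Lo} → row (-1,-3) (-3,4) (-1,-3) (-3,4) (0,1) (0,1) (0,1) (0,1)
{C/r/y/Mid, C/r/z/Mid} → row (-1,-3) (-3,4) (-1,-3) (-3,4) (-3,-3) (-3,-3) (-3,-3) (-3,-3)
That's 8 distinct rows out of 16 strategies.

8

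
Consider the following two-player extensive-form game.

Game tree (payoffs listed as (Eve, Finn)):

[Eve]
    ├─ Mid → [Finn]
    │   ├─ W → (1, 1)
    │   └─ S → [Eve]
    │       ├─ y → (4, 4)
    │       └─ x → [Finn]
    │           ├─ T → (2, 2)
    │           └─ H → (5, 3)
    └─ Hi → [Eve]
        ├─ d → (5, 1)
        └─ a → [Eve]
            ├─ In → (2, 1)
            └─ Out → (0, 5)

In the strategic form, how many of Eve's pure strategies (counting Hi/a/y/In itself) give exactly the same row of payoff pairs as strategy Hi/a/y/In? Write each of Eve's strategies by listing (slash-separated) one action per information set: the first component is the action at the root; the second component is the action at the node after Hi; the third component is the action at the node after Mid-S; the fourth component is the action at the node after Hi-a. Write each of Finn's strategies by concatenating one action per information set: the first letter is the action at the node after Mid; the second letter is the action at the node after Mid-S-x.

2

Row for Hi/a/y/In (columns WT, WH, ST, SH): (2,1) (2,1) (2,1) (2,1).
Under Hi/a/y/In, Eve's choice at the node after Mid-S can never be reached regardless of what Finn does, so varying those choices leaves every outcome unchanged.
Holding the reachable choices fixed and varying the unreachable one freely already gives 2 equivalent strategies.
No other strategy reproduces this row, so those 2 are the full class: Hi/a/y/In, Hi/a/x/In.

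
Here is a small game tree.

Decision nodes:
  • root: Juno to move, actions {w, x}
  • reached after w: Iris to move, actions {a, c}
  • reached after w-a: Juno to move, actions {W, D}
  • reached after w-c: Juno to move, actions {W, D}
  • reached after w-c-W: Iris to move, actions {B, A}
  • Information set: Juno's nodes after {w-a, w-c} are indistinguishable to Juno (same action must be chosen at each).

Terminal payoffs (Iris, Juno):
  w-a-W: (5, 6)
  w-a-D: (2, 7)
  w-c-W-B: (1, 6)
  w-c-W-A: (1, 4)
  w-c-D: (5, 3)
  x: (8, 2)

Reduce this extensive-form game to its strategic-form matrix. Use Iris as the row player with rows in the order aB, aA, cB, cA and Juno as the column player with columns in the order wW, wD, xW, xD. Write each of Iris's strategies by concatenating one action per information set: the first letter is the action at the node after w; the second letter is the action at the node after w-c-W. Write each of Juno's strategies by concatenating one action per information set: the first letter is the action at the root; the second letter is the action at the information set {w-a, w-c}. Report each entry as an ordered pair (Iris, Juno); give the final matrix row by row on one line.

aB: (5,6) (2,7) (8,2) (8,2) | aA: (5,6) (2,7) (8,2) (8,2) | cB: (1,6) (5,3) (8,2) (8,2) | cA: (1,4) (5,3) (8,2) (8,2)

Row aB: wW→(5,6), wD→(2,7), xW→(8,2), xD→(8,2)
Row aA: wW→(5,6), wD→(2,7), xW→(8,2), xD→(8,2)
Row cB: wW→(1,6), wD→(5,3), xW→(8,2), xD→(8,2)
Row cA: wW→(1,4), wD→(5,3), xW→(8,2), xD→(8,2)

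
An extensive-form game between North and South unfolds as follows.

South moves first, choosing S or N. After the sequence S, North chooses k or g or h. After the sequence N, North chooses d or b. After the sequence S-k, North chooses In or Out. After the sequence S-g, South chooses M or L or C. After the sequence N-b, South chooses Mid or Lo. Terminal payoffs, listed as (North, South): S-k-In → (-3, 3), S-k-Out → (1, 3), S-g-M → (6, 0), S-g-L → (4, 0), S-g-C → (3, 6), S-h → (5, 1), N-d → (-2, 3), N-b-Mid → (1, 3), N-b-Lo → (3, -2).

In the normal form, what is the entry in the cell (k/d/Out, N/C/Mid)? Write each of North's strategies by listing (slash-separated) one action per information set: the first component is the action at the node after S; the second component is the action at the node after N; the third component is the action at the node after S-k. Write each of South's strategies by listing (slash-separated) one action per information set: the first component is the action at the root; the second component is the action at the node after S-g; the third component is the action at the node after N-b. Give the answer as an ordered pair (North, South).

(-2, 3)

Trace the play path from the root:
  South plays N
  North plays d at [N]
→ terminal payoff (-2, 3).
(North's choice at the node after S is never reached on this path, so it doesn't affect the outcome.)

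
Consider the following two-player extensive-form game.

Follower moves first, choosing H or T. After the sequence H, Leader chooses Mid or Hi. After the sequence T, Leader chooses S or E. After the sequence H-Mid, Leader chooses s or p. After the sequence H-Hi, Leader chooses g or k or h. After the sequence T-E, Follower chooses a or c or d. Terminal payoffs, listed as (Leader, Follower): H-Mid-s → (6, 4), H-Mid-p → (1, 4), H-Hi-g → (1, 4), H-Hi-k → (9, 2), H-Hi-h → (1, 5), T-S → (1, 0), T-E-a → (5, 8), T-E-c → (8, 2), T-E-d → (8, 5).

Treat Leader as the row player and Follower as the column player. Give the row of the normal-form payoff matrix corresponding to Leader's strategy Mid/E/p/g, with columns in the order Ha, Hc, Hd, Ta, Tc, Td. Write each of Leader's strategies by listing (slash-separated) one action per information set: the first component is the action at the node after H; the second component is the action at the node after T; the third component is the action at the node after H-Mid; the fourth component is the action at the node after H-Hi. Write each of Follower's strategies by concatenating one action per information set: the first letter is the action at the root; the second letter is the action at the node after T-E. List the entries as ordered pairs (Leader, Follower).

(1,4) (1,4) (1,4) (5,8) (8,2) (8,5)

vs Ha: Follower plays H → Leader plays Mid at [H] → Leader plays p at [H-Mid] → (1, 4)
vs Hc: Follower plays H → Leader plays Mid at [H] → Leader plays p at [H-Mid] → (1, 4)
vs Hd: Follower plays H → Leader plays Mid at [H] → Leader plays p at [H-Mid] → (1, 4)
vs Ta: Follower plays T → Leader plays E at [T] → Follower plays a at [T-E] → (5, 8)
vs Tc: Follower plays T → Leader plays E at [T] → Follower plays c at [T-E] → (8, 2)
vs Td: Follower plays T → Leader plays E at [T] → Follower plays d at [T-E] → (8, 5)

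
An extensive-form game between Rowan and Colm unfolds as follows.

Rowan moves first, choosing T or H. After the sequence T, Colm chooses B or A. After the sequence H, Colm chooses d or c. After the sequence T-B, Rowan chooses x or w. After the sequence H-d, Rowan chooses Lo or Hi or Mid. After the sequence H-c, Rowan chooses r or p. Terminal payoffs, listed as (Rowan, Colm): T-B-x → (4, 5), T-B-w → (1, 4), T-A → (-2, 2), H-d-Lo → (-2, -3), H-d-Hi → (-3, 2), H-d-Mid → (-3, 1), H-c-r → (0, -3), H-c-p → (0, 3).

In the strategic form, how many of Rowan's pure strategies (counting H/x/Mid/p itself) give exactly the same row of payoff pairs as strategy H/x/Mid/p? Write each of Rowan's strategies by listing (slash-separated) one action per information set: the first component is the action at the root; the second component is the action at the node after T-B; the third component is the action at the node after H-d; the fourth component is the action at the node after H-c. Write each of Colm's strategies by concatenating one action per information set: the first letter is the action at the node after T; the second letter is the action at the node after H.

Row for H/x/Mid/p (columns Bd, Bc, Ad, Ac): (-3,1) (0,3) (-3,1) (0,3).
Under H/x/Mid/p, Rowan's choice at the node after T-B can never be reached regardless of what Colm does, so varying those choices leaves every outcome unchanged.
Holding the reachable choices fixed and varying the unreachable one freely already gives 2 equivalent strategies.
No other strategy reproduces this row, so those 2 are the full class: H/x/Mid/p, H/w/Mid/p.

2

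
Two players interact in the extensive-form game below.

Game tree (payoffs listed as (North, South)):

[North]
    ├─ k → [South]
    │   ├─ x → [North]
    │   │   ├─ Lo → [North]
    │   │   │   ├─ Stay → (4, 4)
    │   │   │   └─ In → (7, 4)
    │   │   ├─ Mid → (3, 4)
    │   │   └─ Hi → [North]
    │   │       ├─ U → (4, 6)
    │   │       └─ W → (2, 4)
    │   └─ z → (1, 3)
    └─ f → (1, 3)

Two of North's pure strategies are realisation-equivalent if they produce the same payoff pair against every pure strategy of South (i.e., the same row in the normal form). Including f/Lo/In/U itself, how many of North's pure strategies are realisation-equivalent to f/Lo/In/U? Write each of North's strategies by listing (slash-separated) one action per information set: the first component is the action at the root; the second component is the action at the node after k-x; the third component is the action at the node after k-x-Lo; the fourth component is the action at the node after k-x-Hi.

Row for f/Lo/In/U (columns x, z): (1,3) (1,3).
Under f/Lo/In/U, North's choice at the node after k-x and at the node after k-x-Lo and at the node after k-x-Hi can never be reached regardless of what South does, so varying those choices leaves every outcome unchanged.
Holding the reachable choices fixed and varying the unreachable ones freely already gives 3 × 2 × 2 = 12 equivalent strategies.
No other strategy reproduces this row, so those 12 are the full class: f/Lo/Stay/U, f/Lo/Stay/W, f/Lo/In/U, f/Lo/In/W, f/Mid/Stay/U, f/Mid/Stay/W, f/Mid/In/U, f/Mid/In/W, f/Hi/Stay/U, f/Hi/Stay/W, f/Hi/In/U, f/Hi/In/W.

12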